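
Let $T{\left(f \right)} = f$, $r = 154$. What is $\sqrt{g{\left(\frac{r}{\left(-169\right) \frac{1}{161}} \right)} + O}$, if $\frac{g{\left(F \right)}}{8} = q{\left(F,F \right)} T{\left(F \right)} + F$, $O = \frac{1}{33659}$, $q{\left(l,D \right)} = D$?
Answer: $\frac{\sqrt{5533695289386792699}}{5688371} \approx 413.54$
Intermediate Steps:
$O = \frac{1}{33659} \approx 2.971 \cdot 10^{-5}$
$g{\left(F \right)} = 8 F + 8 F^{2}$ ($g{\left(F \right)} = 8 \left(F F + F\right) = 8 \left(F^{2} + F\right) = 8 \left(F + F^{2}\right) = 8 F + 8 F^{2}$)
$\sqrt{g{\left(\frac{r}{\left(-169\right) \frac{1}{161}} \right)} + O} = \sqrt{8 \frac{154}{\left(-169\right) \frac{1}{161}} \left(1 + \frac{154}{\left(-169\right) \frac{1}{161}}\right) + \frac{1}{33659}} = \sqrt{8 \frac{154}{- \frac{169}{161}} \left(1 + \frac{154}{- \frac{169}{161}}\right) + \frac{1}{33659}} = \sqrt{8 \cdot 154 \left(- \frac{161}{169}\right) \left(1 + 154 \left(- \frac{161}{169}\right)\right) + \frac{1}{33659}} = \sqrt{8 \left(- \frac{24794}{169}\right) \left(1 - \frac{24794}{169}\right) + \frac{1}{33659}} = \sqrt{8 \left(- \frac{24794}{169}\right) \left(- \frac{24625}{169}\right) + \frac{1}{33659}} = \sqrt{\frac{4884418000}{28561} + \frac{1}{33659}} = \sqrt{\frac{164404625490561}{961334699}} = \frac{\sqrt{5533695289386792699}}{5688371}$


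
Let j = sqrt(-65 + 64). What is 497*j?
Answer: 497*I ≈ 497.0*I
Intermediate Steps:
j = I (j = sqrt(-1) = I ≈ 1.0*I)
497*j = 497*I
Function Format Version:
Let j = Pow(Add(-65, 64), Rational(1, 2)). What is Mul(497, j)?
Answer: Mul(497, I) ≈ Mul(497.00, I)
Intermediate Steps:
j = I (j = Pow(-1, Rational(1, 2)) = I ≈ Mul(1.0000, I))
Mul(497, j) = Mul(497, I)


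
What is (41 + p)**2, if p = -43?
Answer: 4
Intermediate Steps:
(41 + p)**2 = (41 - 43)**2 = (-2)**2 = 4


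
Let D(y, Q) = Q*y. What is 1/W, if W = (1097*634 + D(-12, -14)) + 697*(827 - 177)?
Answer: 1/1148716 ≈ 8.7054e-7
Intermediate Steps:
W = 1148716 (W = (1097*634 - 14*(-12)) + 697*(827 - 177) = (695498 + 168) + 697*650 = 695666 + 453050 = 1148716)
1/W = 1/1148716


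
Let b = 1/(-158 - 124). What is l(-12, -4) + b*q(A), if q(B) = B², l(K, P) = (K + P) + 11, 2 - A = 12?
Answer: -755/141 ≈ -5.3546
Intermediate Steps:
A = -10 (A = 2 - 1*12 = 2 - 12 = -10)
l(K, P) = 11 + K + P
b = -1/282 (b = 1/(-282) = -1/282 ≈ -0.0035461)
l(-12, -4) + b*q(A) = (11 - 12 - 4) - 1/282*(-10)² = -5 - 1/282*100 = -5 - 50/141 = -755/141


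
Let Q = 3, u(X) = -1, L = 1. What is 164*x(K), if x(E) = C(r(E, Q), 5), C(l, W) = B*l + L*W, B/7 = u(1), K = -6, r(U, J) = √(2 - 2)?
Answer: 820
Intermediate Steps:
r(U, J) = 0 (r(U, J) = √0 = 0)
B = -7 (B = 7*(-1) = -7)
C(l, W) = W - 7*l (C(l, W) = -7*l + 1*W = -7*l + W = W - 7*l)
x(E) = 5 (x(E) = 5 - 7*0 = 5 + 0 = 5)
164*x(K) = 164*5 = 820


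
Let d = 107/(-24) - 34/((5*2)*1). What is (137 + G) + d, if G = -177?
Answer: -5743/120 ≈ -47.858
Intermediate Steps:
d = -943/120 (d = 107*(-1/24) - 34/(10*1) = -107/24 - 34/10 = -107/24 - 34*⅒ = -107/24 - 17/5 = -943/120 ≈ -7.8583)
(137 + G) + d = (137 - 177) - 943/120 = -40 - 943/120 = -5743/120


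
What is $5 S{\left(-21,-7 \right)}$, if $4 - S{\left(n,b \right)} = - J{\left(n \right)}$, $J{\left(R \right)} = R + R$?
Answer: $-190$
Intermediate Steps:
$J{\left(R \right)} = 2 R$
$S{\left(n,b \right)} = 4 + 2 n$ ($S{\left(n,b \right)} = 4 - - 2 n = 4 + 2 n$)
$5 S{\left(-21,-7 \right)} = 5 \left(4 + 2 \left(-21\right)\right) = 5 \left(4 - 42\right) = 5 \left(-38\right) = -190$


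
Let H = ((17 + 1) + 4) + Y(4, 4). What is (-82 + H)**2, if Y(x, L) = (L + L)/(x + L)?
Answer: 3481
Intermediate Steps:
Y(x, L) = 2*L/(L + x) (Y(x, L) = (2*L)/(L + x) = 2*L/(L + x))
H = 23 (H = ((17 + 1) + 4) + 2*4/(4 + 4) = (18 + 4) + 2*4/8 = 22 + 2*4*(1/8) = 22 + 1 = 23)
(-82 + H)**2 = (-82 + 23)**2 = (-59)**2 = 3481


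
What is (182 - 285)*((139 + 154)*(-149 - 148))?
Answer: 8963163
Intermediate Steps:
(182 - 285)*((139 + 154)*(-149 - 148)) = -30179*(-297) = -103*(-87021) = 8963163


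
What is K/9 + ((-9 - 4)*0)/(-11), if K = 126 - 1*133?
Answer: -7/9 ≈ -0.77778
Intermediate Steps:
K = -7 (K = 126 - 133 = -7)
K/9 + ((-9 - 4)*0)/(-11) = -7/9 + ((-9 - 4)*0)/(-11) = -7*⅑ - 13*0*(-1/11) = -7/9 + 0*(-1/11) = -7/9 + 0 = -7/9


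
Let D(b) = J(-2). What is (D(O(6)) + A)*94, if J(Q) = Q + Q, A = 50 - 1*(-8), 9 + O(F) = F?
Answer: 5076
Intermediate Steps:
O(F) = -9 + F
A = 58 (A = 50 + 8 = 58)
J(Q) = 2*Q
D(b) = -4 (D(b) = 2*(-2) = -4)
(D(O(6)) + A)*94 = (-4 + 58)*94 = 54*94 = 5076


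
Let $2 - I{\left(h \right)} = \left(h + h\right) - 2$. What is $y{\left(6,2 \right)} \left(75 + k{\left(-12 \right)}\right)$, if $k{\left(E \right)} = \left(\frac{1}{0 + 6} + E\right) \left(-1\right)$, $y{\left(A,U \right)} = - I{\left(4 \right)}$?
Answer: $\frac{1042}{3} \approx 347.33$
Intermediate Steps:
$I{\left(h \right)} = 4 - 2 h$ ($I{\left(h \right)} = 2 - \left(\left(h + h\right) - 2\right) = 2 - \left(2 h - 2\right) = 2 - \left(-2 + 2 h\right) = 4 - 2 h$)
$y{\left(A,U \right)} = 4$ ($y{\left(A,U \right)} = - (4 - 8) = \left(-1\right) \left(-4\right) = 4$)
$k{\left(E \right)} = - \frac{1}{6} - E$ ($k{\left(E \right)} = \left(\frac{1}{6} + E\right) \left(-1\right) = - \frac{1}{6} - E$)
$y{\left(6,2 \right)} \left(75 + k{\left(-12 \right)}\right) = 4 \left(75 - - \frac{71}{6}\right) = 4 \left(75 + \left(- \frac{1}{6} + 12\right)\right) = 4 \left(75 + \frac{71}{6}\right) = 4 \cdot \frac{521}{6} = \frac{1042}{3}$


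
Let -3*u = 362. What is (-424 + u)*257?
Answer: -419938/3 ≈ -1.3998e+5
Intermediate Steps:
u = -362/3 (u = -⅓*362 = -362/3 ≈ -120.67)
(-424 + u)*257 = (-424 - 362/3)*257 = -1634/3*257 = -419938/3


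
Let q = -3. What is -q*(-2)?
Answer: -6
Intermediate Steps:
-q*(-2) = -1*(-3)*(-2) = 3*(-2) = -6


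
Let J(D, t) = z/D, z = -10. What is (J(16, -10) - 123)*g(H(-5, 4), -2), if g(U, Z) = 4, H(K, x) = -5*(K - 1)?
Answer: -989/2 ≈ -494.50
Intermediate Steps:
H(K, x) = 5 - 5*K (H(K, x) = -5*(-1 + K) = 5 - 5*K)
J(D, t) = -10/D
(J(16, -10) - 123)*g(H(-5, 4), -2) = (-10/16 - 123)*4 = (-10*1/16 - 123)*4 = (-5/8 - 123)*4 = -989/8*4 = -989/2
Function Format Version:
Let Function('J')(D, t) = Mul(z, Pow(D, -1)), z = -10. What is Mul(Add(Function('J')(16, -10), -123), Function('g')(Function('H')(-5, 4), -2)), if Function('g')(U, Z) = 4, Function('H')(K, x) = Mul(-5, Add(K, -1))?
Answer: Rational(-989, 2) ≈ -494.50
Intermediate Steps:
Function('H')(K, x) = Add(5, Mul(-5, K)) (Function('H')(K, x) = Mul(-5, Add(-1, K)) = Add(5, Mul(-5, K)))
Function('J')(D, t) = Mul(-10, Pow(D, -1))
Mul(Add(Function('J')(16, -10), -123), Function('g')(Function('H')(-5, 4), -2)) = Mul(Add(Mul(-10, Pow(16, -1)), -123), 4) = Mul(Add(Mul(-10, Rational(1, 16)), -123), 4) = Mul(Add(Rational(-5, 8), -123), 4) = Mul(Rational(-989, 8), 4) = Rational(-989, 2)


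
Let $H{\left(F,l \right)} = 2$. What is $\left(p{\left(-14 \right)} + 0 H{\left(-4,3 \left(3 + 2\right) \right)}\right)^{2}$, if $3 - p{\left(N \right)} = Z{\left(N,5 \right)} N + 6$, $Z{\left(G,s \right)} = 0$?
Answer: $9$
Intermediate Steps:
$p{\left(N \right)} = -3$ ($p{\left(N \right)} = 3 - \left(0 N + 6\right) = 3 - \left(0 + 6\right) = 3 - 6 = -3$)
$\left(p{\left(-14 \right)} + 0 H{\left(-4,3 \left(3 + 2\right) \right)}\right)^{2} = \left(-3 + 0 \cdot 2\right)^{2} = \left(-3 + 0\right)^{2} = \left(-3\right)^{2} = 9$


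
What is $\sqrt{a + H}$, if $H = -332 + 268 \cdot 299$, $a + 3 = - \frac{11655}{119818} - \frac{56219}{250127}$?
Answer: $\frac{\sqrt{71672093834244355093940090}}{29969716886} \approx 282.48$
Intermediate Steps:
$a = - \frac{99560428985}{29969716886}$ ($a = -3 - \left(\frac{11655}{119818} + \frac{56219}{250127}\right) = -3 - \frac{9651278327}{29969716886} = - \frac{99560428985}{29969716886} \approx -3.322$)
$H = 79800$ ($H = -332 + 80132 = 79800$)
$\sqrt{a + H} = \sqrt{- \frac{99560428985}{29969716886} + 79800} = \sqrt{\frac{2391483847073815}{29969716886}} = \frac{\sqrt{71672093834244355093940090}}{29969716886}$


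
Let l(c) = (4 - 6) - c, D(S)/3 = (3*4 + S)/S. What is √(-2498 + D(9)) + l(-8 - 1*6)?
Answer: 12 + I*√2491 ≈ 12.0 + 49.91*I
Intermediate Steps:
D(S) = 3*(12 + S)/S (D(S) = 3*((3*4 + S)/S) = 3*((12 + S)/S) = 3*(12 + S)/S)
l(c) = -2 - c
√(-2498 + D(9)) + l(-8 - 1*6) = √(-2498 + (3 + 36/9)) + (-2 - (-8 - 1*6)) = √(-2498 + (3 + 36*(⅑))) + (-2 - (-8 - 6)) = √(-2498 + (3 + 4)) + (-2 - 1*(-14)) = √(-2498 + 7) + (-2 + 14) = √(-2491) + 12 = I*√2491 + 12 = 12 + I*√2491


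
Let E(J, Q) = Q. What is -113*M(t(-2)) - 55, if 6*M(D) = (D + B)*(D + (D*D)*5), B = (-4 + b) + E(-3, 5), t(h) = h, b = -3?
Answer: 1301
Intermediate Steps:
B = -2 (B = (-4 - 3) + 5 = -7 + 5 = -2)
M(D) = (-2 + D)*(D + 5*D**2)/6 (M(D) = ((D - 2)*(D + (D*D)*5))/6 = ((-2 + D)*(D + D**2*5))/6 = ((-2 + D)*(D + 5*D**2))/6 = (-2 + D)*(D + 5*D**2)/6)
-113*M(t(-2)) - 55 = -113*(-2)*(-2 - 9*(-2) + 5*(-2)**2)/6 - 55 = -113*(-2)*(-2 + 18 + 5*4)/6 - 55 = -113*(-2)*(-2 + 18 + 20)/6 - 55 = -113*(-2)*36/6 - 55 = -113*(-12) - 55 = 1356 - 55 = 1301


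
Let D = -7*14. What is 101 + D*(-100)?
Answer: 9901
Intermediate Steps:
D = -98
101 + D*(-100) = 101 - 98*(-100) = 101 + 9800 = 9901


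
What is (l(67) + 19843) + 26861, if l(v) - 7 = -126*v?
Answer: 38269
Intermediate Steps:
l(v) = 7 - 126*v
(l(67) + 19843) + 26861 = ((7 - 126*67) + 19843) + 26861 = ((7 - 8442) + 19843) + 26861 = (-8435 + 19843) + 26861 = 11408 + 26861 = 38269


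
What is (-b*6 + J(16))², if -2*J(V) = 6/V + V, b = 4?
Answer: 265225/256 ≈ 1036.0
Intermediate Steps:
J(V) = -3/V - V/2 (J(V) = -(6/V + V)/2 = -(V + 6/V)/2 = -3/V - V/2)
(-b*6 + J(16))² = (-4*6 + (-3/16 - ½*16))² = (-24 + (-3*1/16 - 8))² = (-1*24 + (-3/16 - 8))² = (-24 - 131/16)² = (-515/16)² = 265225/256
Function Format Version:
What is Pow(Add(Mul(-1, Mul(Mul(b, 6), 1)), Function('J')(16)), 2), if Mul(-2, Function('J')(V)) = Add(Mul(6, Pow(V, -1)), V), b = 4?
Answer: Rational(265225, 256) ≈ 1036.0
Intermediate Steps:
Function('J')(V) = Add(Mul(-3, Pow(V, -1)), Mul(Rational(-1, 2), V)) (Function('J')(V) = Mul(Rational(-1, 2), Add(Mul(6, Pow(V, -1)), V)) = Mul(Rational(-1, 2), Add(V, Mul(6, Pow(V, -1)))) = Add(Mul(-3, Pow(V, -1)), Mul(Rational(-1, 2), V)))
Pow(Add(Mul(-1, Mul(Mul(b, 6), 1)), Function('J')(16)), 2) = Pow(Add(Mul(-1, Mul(Mul(4, 6), 1)), Add(Mul(-3, Pow(16, -1)), Mul(Rational(-1, 2), 16))), 2) = Pow(Add(Mul(-1, Mul(24, 1)), Add(Mul(-3, Rational(1, 16)), -8)), 2) = Pow(Add(Mul(-1, 24), Add(Rational(-3, 16), -8)), 2) = Pow(Add(-24, Rational(-131, 16)), 2) = Pow(Rational(-515, 16), 2) = Rational(265225, 256)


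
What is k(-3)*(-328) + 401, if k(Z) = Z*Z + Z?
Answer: -1567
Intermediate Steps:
k(Z) = Z + Z**2 (k(Z) = Z**2 + Z = Z + Z**2)
k(-3)*(-328) + 401 = -3*(1 - 3)*(-328) + 401 = -3*(-2)*(-328) + 401 = 6*(-328) + 401 = -1968 + 401 = -1567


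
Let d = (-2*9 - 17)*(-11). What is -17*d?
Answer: -6545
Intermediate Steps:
d = 385 (d = (-18 - 17)*(-11) = -35*(-11) = 385)
-17*d = -17*385 = -6545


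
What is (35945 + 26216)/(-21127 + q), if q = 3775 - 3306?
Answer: -5651/1878 ≈ -3.0091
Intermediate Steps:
q = 469
(35945 + 26216)/(-21127 + q) = (35945 + 26216)/(-21127 + 469) = 62161/(-20658) = 62161*(-1/20658) = -5651/1878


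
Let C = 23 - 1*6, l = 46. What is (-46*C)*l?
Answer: -35972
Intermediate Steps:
C = 17 (C = 23 - 6 = 17)
(-46*C)*l = -46*17*46 = -782*46 = -35972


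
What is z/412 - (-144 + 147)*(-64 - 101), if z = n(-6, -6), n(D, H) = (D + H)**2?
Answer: 51021/103 ≈ 495.35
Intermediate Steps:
z = 144 (z = (-6 - 6)**2 = (-12)**2 = 144)
z/412 - (-144 + 147)*(-64 - 101) = 144/412 - (-144 + 147)*(-64 - 101) = 144*(1/412) - 3*(-165) = 36/103 - 1*(-495) = 36/103 + 495 = 51021/103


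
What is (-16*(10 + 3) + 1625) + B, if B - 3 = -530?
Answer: 890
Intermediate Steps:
B = -527 (B = 3 - 530 = -527)
(-16*(10 + 3) + 1625) + B = (-16*(10 + 3) + 1625) - 527 = (-16*13 + 1625) - 527 = (-208 + 1625) - 527 = 1417 - 527 = 890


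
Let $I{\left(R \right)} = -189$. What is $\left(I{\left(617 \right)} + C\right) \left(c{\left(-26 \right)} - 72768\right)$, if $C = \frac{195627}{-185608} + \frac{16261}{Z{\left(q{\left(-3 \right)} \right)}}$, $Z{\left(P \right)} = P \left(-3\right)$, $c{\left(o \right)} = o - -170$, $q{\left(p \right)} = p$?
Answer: $- \frac{8172293498762}{69603} \approx -1.1741 \cdot 10^{8}$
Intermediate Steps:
$c{\left(o \right)} = 170 + o$ ($c{\left(o \right)} = o + 170 = 170 + o$)
$Z{\left(P \right)} = - 3 P$
$C = \frac{3016411045}{1670472}$ ($C = \frac{195627}{-185608} + \frac{16261}{\left(-3\right) \left(-3\right)} = 195627 \left(- \frac{1}{185608}\right) + \frac{16261}{9} = - \frac{195627}{185608} + 16261 \cdot \frac{1}{9} = - \frac{195627}{185608} + \frac{16261}{9} = \frac{3016411045}{1670472} \approx 1805.7$)
$\left(I{\left(617 \right)} + C\right) \left(c{\left(-26 \right)} - 72768\right) = \left(-189 + \frac{3016411045}{1670472}\right) \left(\left(170 - 26\right) - 72768\right) = \frac{2700691837 \left(144 - 72768\right)}{1670472} = \frac{2700691837}{1670472} \left(-72624\right) = - \frac{8172293498762}{69603}$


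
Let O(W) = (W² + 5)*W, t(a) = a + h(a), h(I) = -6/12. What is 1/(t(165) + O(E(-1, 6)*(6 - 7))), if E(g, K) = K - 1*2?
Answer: 2/161 ≈ 0.012422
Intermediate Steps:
E(g, K) = -2 + K (E(g, K) = K - 2 = -2 + K)
h(I) = -½ (h(I) = -6*1/12 = -½)
t(a) = -½ + a (t(a) = a - ½ = -½ + a)
O(W) = W*(5 + W²) (O(W) = (5 + W²)*W = W*(5 + W²))
1/(t(165) + O(E(-1, 6)*(6 - 7))) = 1/((-½ + 165) + ((-2 + 6)*(6 - 7))*(5 + ((-2 + 6)*(6 - 7))²)) = 1/(329/2 + (4*(-1))*(5 + (4*(-1))²)) = 1/(329/2 - 4*(5 + (-4)²)) = 1/(329/2 - 4*(5 + 16)) = 1/(329/2 - 4*21) = 1/(329/2 - 84) = 1/(161/2) = 2/161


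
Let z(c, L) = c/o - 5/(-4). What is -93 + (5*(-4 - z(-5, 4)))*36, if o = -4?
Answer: -1263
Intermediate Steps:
z(c, L) = 5/4 - c/4 (z(c, L) = c/(-4) - 5/(-4) = c*(-¼) - 5*(-¼) = -c/4 + 5/4 = 5/4 - c/4)
-93 + (5*(-4 - z(-5, 4)))*36 = -93 + (5*(-4 - (5/4 - ¼*(-5))))*36 = -93 + (5*(-4 - (5/4 + 5/4)))*36 = -93 + (5*(-4 - 1*5/2))*36 = -93 + (5*(-4 - 5/2))*36 = -93 + (5*(-13/2))*36 = -93 - 65/2*36 = -93 - 1170 = -1263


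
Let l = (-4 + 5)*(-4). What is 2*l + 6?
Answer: -2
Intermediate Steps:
l = -4 (l = 1*(-4) = -4)
2*l + 6 = 2*(-4) + 6 = -8 + 6 = -2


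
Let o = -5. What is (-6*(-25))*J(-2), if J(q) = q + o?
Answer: -1050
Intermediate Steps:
J(q) = -5 + q (J(q) = q - 5 = -5 + q)
(-6*(-25))*J(-2) = (-6*(-25))*(-5 - 2) = 150*(-7) = -1050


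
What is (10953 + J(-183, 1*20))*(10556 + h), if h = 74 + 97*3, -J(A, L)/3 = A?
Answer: 125613342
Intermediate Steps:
J(A, L) = -3*A
h = 365 (h = 74 + 291 = 365)
(10953 + J(-183, 1*20))*(10556 + h) = (10953 - 3*(-183))*(10556 + 365) = (10953 + 549)*10921 = 11502*10921 = 125613342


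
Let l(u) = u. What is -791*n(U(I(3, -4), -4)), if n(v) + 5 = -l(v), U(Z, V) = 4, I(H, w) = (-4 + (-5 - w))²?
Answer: 7119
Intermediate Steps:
I(H, w) = (-9 - w)²
n(v) = -5 - v
-791*n(U(I(3, -4), -4)) = -791*(-5 - 1*4) = -791*(-5 - 4) = -791*(-9) = 7119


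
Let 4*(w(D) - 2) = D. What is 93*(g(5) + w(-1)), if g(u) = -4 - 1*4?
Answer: -2325/4 ≈ -581.25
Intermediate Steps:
g(u) = -8 (g(u) = -4 - 4 = -8)
w(D) = 2 + D/4
93*(g(5) + w(-1)) = 93*(-8 + (2 + (¼)*(-1))) = 93*(-8 + (2 - ¼)) = 93*(-8 + 7/4) = 93*(-25/4) = -2325/4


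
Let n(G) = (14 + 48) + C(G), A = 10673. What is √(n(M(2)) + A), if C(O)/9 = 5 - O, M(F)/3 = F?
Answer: √10726 ≈ 103.57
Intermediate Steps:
M(F) = 3*F
C(O) = 45 - 9*O (C(O) = 9*(5 - O) = 45 - 9*O)
n(G) = 107 - 9*G (n(G) = (14 + 48) + (45 - 9*G) = 62 + (45 - 9*G) = 107 - 9*G)
√(n(M(2)) + A) = √((107 - 27*2) + 10673) = √((107 - 9*6) + 10673) = √((107 - 54) + 10673) = √(53 + 10673) = √10726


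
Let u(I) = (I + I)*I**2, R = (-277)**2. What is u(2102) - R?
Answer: 18574893687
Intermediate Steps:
R = 76729
u(I) = 2*I**3 (u(I) = (2*I)*I**2 = 2*I**3)
u(2102) - R = 2*2102**3 - 1*76729 = 2*9287485208 - 76729 = 18574970416 - 76729 = 18574893687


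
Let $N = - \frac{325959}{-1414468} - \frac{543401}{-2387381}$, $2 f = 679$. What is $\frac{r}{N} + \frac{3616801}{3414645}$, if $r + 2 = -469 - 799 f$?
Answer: $- \frac{3133283055163241344259143}{5281812663360093315} \approx -5.9322 \cdot 10^{5}$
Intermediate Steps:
$f = \frac{679}{2}$ ($f = \frac{1}{2} \cdot 679 = \frac{679}{2} \approx 339.5$)
$r = - \frac{543463}{2}$ ($r = -2 - \frac{543459}{2} = - \frac{543463}{2} \approx -2.7173 \cdot 10^{5}$)
$N = \frac{1546811649047}{3376874028308}$ ($N = \left(-325959\right) \left(- \frac{1}{1414468}\right) - - \frac{543401}{2387381} = \frac{325959}{1414468} + \frac{543401}{2387381} = \frac{1546811649047}{3376874028308} \approx 0.45806$)
$\frac{r}{N} + \frac{3616801}{3414645} = - \frac{543463}{2 \cdot \frac{1546811649047}{3376874028308}} + \frac{3616801}{3414645} = \left(- \frac{543463}{2}\right) \frac{3376874028308}{1546811649047} + 3616801 \cdot \frac{1}{3414645} = - \frac{917603045023175302}{1546811649047} + \frac{3616801}{3414645} = - \frac{3133283055163241344259143}{5281812663360093315}$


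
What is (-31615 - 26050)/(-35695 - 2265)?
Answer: 11533/7592 ≈ 1.5191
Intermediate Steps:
(-31615 - 26050)/(-35695 - 2265) = -57665/(-37960) = -57665*(-1/37960) = 11533/7592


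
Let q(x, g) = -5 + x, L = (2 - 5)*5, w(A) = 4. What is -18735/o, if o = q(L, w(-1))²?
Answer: -3747/80 ≈ -46.838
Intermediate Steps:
L = -15 (L = -3*5 = -15)
o = 400 (o = (-5 - 15)² = (-20)² = 400)
-18735/o = -18735/400 = -18735*1/400 = -3747/80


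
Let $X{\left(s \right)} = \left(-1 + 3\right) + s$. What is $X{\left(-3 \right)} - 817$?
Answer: $-818$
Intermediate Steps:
$X{\left(s \right)} = 2 + s$
$X{\left(-3 \right)} - 817 = \left(2 - 3\right) - 817 = -1 - 817 = -818$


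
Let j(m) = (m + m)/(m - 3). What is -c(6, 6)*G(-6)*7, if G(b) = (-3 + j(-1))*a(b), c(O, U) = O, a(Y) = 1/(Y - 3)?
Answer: -35/3 ≈ -11.667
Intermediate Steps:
a(Y) = 1/(-3 + Y)
j(m) = 2*m/(-3 + m) (j(m) = (2*m)/(-3 + m) = 2*m/(-3 + m))
G(b) = -5/(2*(-3 + b)) (G(b) = (-3 + 2*(-1)/(-3 - 1))/(-3 + b) = (-3 + 2*(-1)/(-4))/(-3 + b) = (-3 + 2*(-1)*(-¼))/(-3 + b) = (-3 + ½)/(-3 + b) = -5/(2*(-3 + b)))
-c(6, 6)*G(-6)*7 = -6*(-5/(-6 + 2*(-6)))*7 = -6*(-5/(-6 - 12))*7 = -6*(-5/(-18))*7 = -6*(-5*(-1/18))*7 = -6*(5/18)*7 = -5*7/3 = -1*35/3 = -35/3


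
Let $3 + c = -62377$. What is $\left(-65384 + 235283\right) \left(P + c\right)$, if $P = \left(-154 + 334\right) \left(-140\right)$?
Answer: $-14879754420$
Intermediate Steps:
$c = -62380$ ($c = -3 - 62377 = -62380$)
$P = -25200$ ($P = 180 \left(-140\right) = -25200$)
$\left(-65384 + 235283\right) \left(P + c\right) = \left(-65384 + 235283\right) \left(-25200 - 62380\right) = 169899 \left(-87580\right) = -14879754420$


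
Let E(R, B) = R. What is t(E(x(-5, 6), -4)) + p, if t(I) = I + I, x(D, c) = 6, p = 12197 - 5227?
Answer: 6982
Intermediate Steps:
p = 6970
t(I) = 2*I
t(E(x(-5, 6), -4)) + p = 2*6 + 6970 = 12 + 6970 = 6982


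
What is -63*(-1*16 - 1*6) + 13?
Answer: 1399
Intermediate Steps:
-63*(-1*16 - 1*6) + 13 = -63*(-16 - 6) + 13 = -63*(-22) + 13 = 1386 + 13 = 1399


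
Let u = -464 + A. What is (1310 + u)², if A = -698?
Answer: 21904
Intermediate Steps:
u = -1162 (u = -464 - 698 = -1162)
(1310 + u)² = (1310 - 1162)² = 148² = 21904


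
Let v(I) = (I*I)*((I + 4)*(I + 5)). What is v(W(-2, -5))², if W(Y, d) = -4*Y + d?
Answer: 254016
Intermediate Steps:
W(Y, d) = d - 4*Y
v(I) = I²*(4 + I)*(5 + I) (v(I) = I²*((4 + I)*(5 + I)) = I²*(4 + I)*(5 + I))
v(W(-2, -5))² = ((-5 - 4*(-2))²*(20 + (-5 - 4*(-2))² + 9*(-5 - 4*(-2))))² = ((-5 + 8)²*(20 + (-5 + 8)² + 9*(-5 + 8)))² = (3²*(20 + 3² + 9*3))² = (9*(20 + 9 + 27))² = (9*56)² = 504² = 254016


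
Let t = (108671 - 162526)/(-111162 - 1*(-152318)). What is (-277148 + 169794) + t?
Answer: -4418315079/41156 ≈ -1.0736e+5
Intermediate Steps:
t = -53855/41156 (t = -53855/(-111162 + 152318) = -53855/41156 ≈ -1.3086)
(-277148 + 169794) + t = (-277148 + 169794) - 53855/41156 = -107354 - 53855/41156 = -4418315079/41156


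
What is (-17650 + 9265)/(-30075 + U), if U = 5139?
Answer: 2795/8312 ≈ 0.33626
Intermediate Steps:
(-17650 + 9265)/(-30075 + U) = (-17650 + 9265)/(-30075 + 5139) = -8385/(-24936) = -8385*(-1/24936) = 2795/8312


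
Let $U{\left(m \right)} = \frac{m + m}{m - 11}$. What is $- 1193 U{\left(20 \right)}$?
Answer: $- \frac{47720}{9} \approx -5302.2$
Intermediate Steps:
$U{\left(m \right)} = \frac{2 m}{-11 + m}$
$- 1193 U{\left(20 \right)} = - 1193 \cdot 2 \cdot 20 \frac{1}{-11 + 20} = - 1193 \cdot 2 \cdot 20 \cdot \frac{1}{9} = \left(-1193\right) \frac{40}{9} = - \frac{47720}{9}$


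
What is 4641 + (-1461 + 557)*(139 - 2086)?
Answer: 1764729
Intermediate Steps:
4641 + (-1461 + 557)*(139 - 2086) = 4641 - 904*(-1947) = 4641 + 1760088 = 1764729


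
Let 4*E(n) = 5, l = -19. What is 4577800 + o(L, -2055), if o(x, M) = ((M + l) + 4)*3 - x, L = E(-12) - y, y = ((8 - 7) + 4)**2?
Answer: 18286455/4 ≈ 4.5716e+6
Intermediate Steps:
E(n) = 5/4 (E(n) = (1/4)*5 = 5/4)
y = 25 (y = (1 + 4)**2 = 5**2 = 25)
L = -95/4 (L = 5/4 - 1*25 = 5/4 - 25 = -95/4 ≈ -23.750)
o(x, M) = -45 - x + 3*M (o(x, M) = ((M - 19) + 4)*3 - x = ((-19 + M) + 4)*3 - x = (-15 + M)*3 - x = (-45 + 3*M) - x = -45 - x + 3*M)
4577800 + o(L, -2055) = 4577800 + (-45 - 1*(-95/4) + 3*(-2055)) = 4577800 + (-45 + 95/4 - 6165) = 4577800 - 24745/4 = 18286455/4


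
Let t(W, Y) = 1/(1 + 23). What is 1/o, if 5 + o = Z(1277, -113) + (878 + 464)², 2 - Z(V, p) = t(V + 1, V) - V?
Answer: 24/43253711 ≈ 5.5487e-7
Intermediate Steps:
t(W, Y) = 1/24
Z(V, p) = 47/24 + V (Z(V, p) = 2 - (1/24 - V) = 2 + (-1/24 + V) = 47/24 + V)
o = 43253711/24 (o = -5 + ((47/24 + 1277) + (878 + 464)²) = -5 + (30695/24 + 1342²) = -5 + (30695/24 + 1800964) = -5 + 43253831/24 = 43253711/24 ≈ 1.8022e+6)
1/o = 1/(43253711/24) = 24/43253711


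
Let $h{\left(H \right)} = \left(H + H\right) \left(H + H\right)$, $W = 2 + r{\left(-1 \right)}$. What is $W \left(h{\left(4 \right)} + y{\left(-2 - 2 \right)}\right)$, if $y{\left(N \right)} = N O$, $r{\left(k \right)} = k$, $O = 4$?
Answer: $48$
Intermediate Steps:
$y{\left(N \right)} = 4 N$ ($y{\left(N \right)} = N 4 = 4 N$)
$W = 1$ ($W = 2 - 1 = 1$)
$h{\left(H \right)} = 4 H^{2}$ ($h{\left(H \right)} = 2 H 2 H = 4 H^{2}$)
$W \left(h{\left(4 \right)} + y{\left(-2 - 2 \right)}\right) = 1 \left(4 \cdot 4^{2} + 4 \left(-2 - 2\right)\right) = 1 \left(4 \cdot 16 + 4 \left(-4\right)\right) = 1 \left(64 - 16\right) = 1 \cdot 48 = 48$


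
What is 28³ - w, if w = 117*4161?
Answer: -464885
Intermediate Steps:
w = 486837
28³ - w = 28³ - 1*486837 = 21952 - 486837 = -464885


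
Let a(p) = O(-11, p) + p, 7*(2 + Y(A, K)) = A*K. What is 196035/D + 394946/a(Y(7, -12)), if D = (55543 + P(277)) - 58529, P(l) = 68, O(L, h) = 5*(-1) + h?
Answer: -1158921583/96294 ≈ -12035.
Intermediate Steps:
O(L, h) = -5 + h
Y(A, K) = -2 + A*K/7 (Y(A, K) = -2 + (A*K)/7 = -2 + A*K/7)
D = -2918 (D = (55543 + 68) - 58529 = 55611 - 58529 = -2918)
a(p) = -5 + 2*p (a(p) = (-5 + p) + p = -5 + 2*p)
196035/D + 394946/a(Y(7, -12)) = 196035/(-2918) + 394946/(-5 + 2*(-2 + (⅐)*7*(-12))) = 196035*(-1/2918) + 394946/(-5 + 2*(-2 - 12)) = -196035/2918 + 394946/(-5 + 2*(-14)) = -196035/2918 + 394946/(-5 - 28) = -196035/2918 + 394946/(-33) = -196035/2918 + 394946*(-1/33) = -196035/2918 - 394946/33 = -1158921583/96294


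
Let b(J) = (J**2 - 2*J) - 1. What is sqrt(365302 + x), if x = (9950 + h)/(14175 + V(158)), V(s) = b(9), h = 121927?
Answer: sqrt(74045732252887)/14237 ≈ 604.41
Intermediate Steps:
b(J) = -1 + J**2 - 2*J
V(s) = 62 (V(s) = -1 + 9**2 - 2*9 = -1 + 81 - 18 = 62)
x = 131877/14237 (x = (9950 + 121927)/(14175 + 62) = 131877/14237 ≈ 9.2630)
sqrt(365302 + x) = sqrt(365302 + 131877/14237) = sqrt(5200936451/14237) = sqrt(74045732252887)/14237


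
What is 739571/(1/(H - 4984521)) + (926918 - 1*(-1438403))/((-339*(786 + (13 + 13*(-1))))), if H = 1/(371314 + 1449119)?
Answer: -596044922145346272637507/161687218194 ≈ -3.6864e+12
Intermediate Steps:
H = 1/1820433 ≈ 5.4932e-7
739571/(1/(H - 4984521)) + (926918 - 1*(-1438403))/((-339*(786 + (13 + 13*(-1))))) = 739571/(1/(1/1820433 - 4984521)) + (926918 - 1*(-1438403))/((-339*(786 + (13 + 13*(-1))))) = 739571/(1/(-9073986517592/1820433)) + (926918 + 1438403)/((-339*(786 + (13 - 13)))) = 739571/(-1820433/9073986517592) + 2365321/((-339*(786 + 0))) = 739571*(-9073986517592/1820433) + 2365321/((-339*786)) = -6710857282802033032/1820433 + 2365321/(-266454) = -6710857282802033032/1820433 + 2365321*(-1/266454) = -6710857282802033032/1820433 - 2365321/266454 = -596044922145346272637507/161687218194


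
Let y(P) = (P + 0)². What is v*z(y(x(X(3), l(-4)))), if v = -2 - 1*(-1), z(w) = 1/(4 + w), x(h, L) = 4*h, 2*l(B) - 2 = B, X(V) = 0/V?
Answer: -¼ ≈ -0.25000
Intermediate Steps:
X(V) = 0
l(B) = 1 + B/2
y(P) = P²
v = -1 (v = -2 + 1 = -1)
v*z(y(x(X(3), l(-4)))) = -1/(4 + (4*0)²) = -1/(4 + 0²) = -1/(4 + 0) = -1/4 = -1*¼ = -¼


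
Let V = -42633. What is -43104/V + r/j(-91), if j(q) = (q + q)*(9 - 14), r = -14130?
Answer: -18772655/1293201 ≈ -14.516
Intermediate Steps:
j(q) = -10*q (j(q) = (2*q)*(-5) = -10*q)
-43104/V + r/j(-91) = -43104/(-42633) - 14130/((-10*(-91))) = -43104*(-1/42633) - 14130/910 = 14368/14211 - 14130*1/910 = 14368/14211 - 1413/91 = -18772655/1293201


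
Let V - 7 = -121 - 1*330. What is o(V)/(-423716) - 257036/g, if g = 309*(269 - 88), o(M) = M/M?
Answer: -108910321705/23698012164 ≈ -4.5958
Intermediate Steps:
V = -444 (V = 7 + (-121 - 1*330) = 7 + (-121 - 330) = 7 - 451 = -444)
o(M) = 1
g = 55929 (g = 309*181 = 55929)
o(V)/(-423716) - 257036/g = 1/(-423716) - 257036/55929 = 1*(-1/423716) - 257036*1/55929 = -1/423716 - 257036/55929 = -108910321705/23698012164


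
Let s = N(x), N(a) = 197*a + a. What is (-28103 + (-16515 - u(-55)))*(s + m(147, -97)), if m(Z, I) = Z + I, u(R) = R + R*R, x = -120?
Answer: 1128311480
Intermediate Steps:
u(R) = R + R**2
N(a) = 198*a
s = -23760 (s = 198*(-120) = -23760)
m(Z, I) = I + Z
(-28103 + (-16515 - u(-55)))*(s + m(147, -97)) = (-28103 + (-16515 - (-55)*(1 - 55)))*(-23760 + (-97 + 147)) = (-28103 + (-16515 - (-55)*(-54)))*(-23760 + 50) = (-28103 + (-16515 - 1*2970))*(-23710) = (-28103 + (-16515 - 2970))*(-23710) = (-28103 - 19485)*(-23710) = -47588*(-23710) = 1128311480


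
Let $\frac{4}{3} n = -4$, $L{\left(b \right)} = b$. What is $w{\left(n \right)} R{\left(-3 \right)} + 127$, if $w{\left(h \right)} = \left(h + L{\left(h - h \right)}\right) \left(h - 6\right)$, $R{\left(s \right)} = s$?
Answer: $46$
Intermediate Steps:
$n = -3$ ($n = \frac{3}{4} \left(-4\right) = -3$)
$w{\left(h \right)} = h \left(-6 + h\right)$ ($w{\left(h \right)} = \left(h + \left(h - h\right)\right) \left(h - 6\right) = \left(h + 0\right) \left(-6 + h\right) = h \left(-6 + h\right)$)
$w{\left(n \right)} R{\left(-3 \right)} + 127 = - 3 \left(-6 - 3\right) \left(-3\right) + 127 = \left(-3\right) \left(-9\right) \left(-3\right) + 127 = 27 \left(-3\right) + 127 = -81 + 127 = 46$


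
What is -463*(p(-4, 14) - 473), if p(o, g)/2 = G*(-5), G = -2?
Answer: 209739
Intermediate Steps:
p(o, g) = 20 (p(o, g) = 2*(-2*(-5)) = 2*10 = 20)
-463*(p(-4, 14) - 473) = -463*(20 - 473) = -463*(-453) = 209739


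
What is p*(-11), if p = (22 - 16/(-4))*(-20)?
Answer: 5720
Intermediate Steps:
p = -520 (p = (22 - 16*(-¼))*(-20) = (22 + 4)*(-20) = 26*(-20) = -520)
p*(-11) = -520*(-11) = 5720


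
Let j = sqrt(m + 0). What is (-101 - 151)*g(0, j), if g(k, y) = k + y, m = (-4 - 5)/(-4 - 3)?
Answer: -108*sqrt(7) ≈ -285.74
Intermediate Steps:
m = 9/7 (m = -9/(-7) = -9*(-1/7) = 9/7 ≈ 1.2857)
j = 3*sqrt(7)/7 (j = sqrt(9/7 + 0) = sqrt(9/7) = 3*sqrt(7)/7 ≈ 1.1339)
(-101 - 151)*g(0, j) = (-101 - 151)*(0 + 3*sqrt(7)/7) = -108*sqrt(7)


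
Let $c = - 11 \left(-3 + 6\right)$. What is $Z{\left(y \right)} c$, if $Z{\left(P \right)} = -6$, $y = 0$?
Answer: $198$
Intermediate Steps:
$c = -33$ ($c = \left(-11\right) 3 = -33$)
$Z{\left(y \right)} c = \left(-6\right) \left(-33\right) = 198$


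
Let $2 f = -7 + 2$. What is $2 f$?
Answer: $-5$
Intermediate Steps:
$f = - \frac{5}{2}$ ($f = \frac{-7 + 2}{2} = \frac{1}{2} \left(-5\right) = - \frac{5}{2} \approx -2.5$)
$2 f = 2 \left(- \frac{5}{2}\right) = -5$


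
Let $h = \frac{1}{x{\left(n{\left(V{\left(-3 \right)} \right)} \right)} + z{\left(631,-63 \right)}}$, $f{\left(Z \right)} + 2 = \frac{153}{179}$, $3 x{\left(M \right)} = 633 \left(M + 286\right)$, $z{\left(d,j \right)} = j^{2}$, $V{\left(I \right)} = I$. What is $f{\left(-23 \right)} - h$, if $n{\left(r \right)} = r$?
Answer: $- \frac{13054989}{11399078} \approx -1.1453$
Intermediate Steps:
$x{\left(M \right)} = 60346 + 211 M$ ($x{\left(M \right)} = \frac{633 \left(M + 286\right)}{3} = \frac{633 \left(286 + M\right)}{3} = \frac{181038 + 633 M}{3} = 60346 + 211 M$)
$f{\left(Z \right)} = - \frac{205}{179}$ ($f{\left(Z \right)} = -2 + \frac{153}{179} = - \frac{205}{179}$)
$h = \frac{1}{63682}$ ($h = \frac{1}{\left(60346 + 211 \left(-3\right)\right) + \left(-63\right)^{2}} = \frac{1}{\left(60346 - 633\right) + 3969} = \frac{1}{59713 + 3969} = \frac{1}{63682} \approx 1.5703 \cdot 10^{-5}$)
$f{\left(-23 \right)} - h = - \frac{205}{179} - \frac{1}{63682} = - \frac{13054989}{11399078}$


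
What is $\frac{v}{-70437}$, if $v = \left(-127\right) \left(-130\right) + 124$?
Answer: $- \frac{16634}{70437} \approx -0.23615$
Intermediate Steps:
$v = 16634$ ($v = 16510 + 124 = 16634$)
$\frac{v}{-70437} = \frac{16634}{-70437} = 16634 \left(- \frac{1}{70437}\right) = - \frac{16634}{70437}$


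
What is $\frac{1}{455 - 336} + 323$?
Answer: $\frac{38438}{119} \approx 323.01$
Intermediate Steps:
$\frac{1}{455 - 336} + 323 = \frac{1}{119} + 323 = \frac{38438}{119}$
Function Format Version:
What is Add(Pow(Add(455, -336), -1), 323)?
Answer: Rational(38438, 119) ≈ 323.01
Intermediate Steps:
Add(Pow(Add(455, -336), -1), 323) = Add(Pow(119, -1), 323) = Add(Rational(1, 119), 323) = Rational(38438, 119)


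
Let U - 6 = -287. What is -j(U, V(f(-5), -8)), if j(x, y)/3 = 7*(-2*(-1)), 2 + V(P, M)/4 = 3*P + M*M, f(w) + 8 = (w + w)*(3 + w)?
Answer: -42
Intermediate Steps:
U = -281 (U = 6 - 287 = -281)
f(w) = -8 + 2*w*(3 + w) (f(w) = -8 + (w + w)*(3 + w) = -8 + (2*w)*(3 + w) = -8 + 2*w*(3 + w))
V(P, M) = -8 + 4*M² + 12*P (V(P, M) = -8 + 4*(3*P + M*M) = -8 + 4*(3*P + M²) = -8 + 4*(M² + 3*P) = -8 + (4*M² + 12*P) = -8 + 4*M² + 12*P)
j(x, y) = 42 (j(x, y) = 3*(7*(-2*(-1))) = 3*(7*2) = 3*14 = 42)
-j(U, V(f(-5), -8)) = -1*42 = -42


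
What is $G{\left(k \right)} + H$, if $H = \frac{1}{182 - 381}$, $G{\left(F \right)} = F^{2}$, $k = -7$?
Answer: $\frac{9750}{199} \approx 48.995$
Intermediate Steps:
$H = - \frac{1}{199}$ ($H = \frac{1}{-199} = - \frac{1}{199} \approx -0.0050251$)
$G{\left(k \right)} + H = \left(-7\right)^{2} - \frac{1}{199} = 49 - \frac{1}{199} = \frac{9750}{199}$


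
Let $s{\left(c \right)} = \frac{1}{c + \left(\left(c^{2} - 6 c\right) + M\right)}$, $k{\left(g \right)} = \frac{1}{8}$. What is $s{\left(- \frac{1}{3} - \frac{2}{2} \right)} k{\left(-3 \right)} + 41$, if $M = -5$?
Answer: $\frac{10177}{248} \approx 41.036$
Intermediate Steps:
$k{\left(g \right)} = \frac{1}{8}$
$s{\left(c \right)} = \frac{1}{-5 + c^{2} - 5 c}$ ($s{\left(c \right)} = \frac{1}{c - \left(5 - c^{2} + 6 c\right)} = \frac{1}{-5 + c^{2} - 5 c}$)
$s{\left(- \frac{1}{3} - \frac{2}{2} \right)} k{\left(-3 \right)} + 41 = \frac{1}{-5 + \left(- \frac{1}{3} - \frac{2}{2}\right)^{2} - 5 \left(- \frac{1}{3} - \frac{2}{2}\right)} \frac{1}{8} + 41 = \frac{1}{-5 + \left(\left(-1\right) \frac{1}{3} - 1\right)^{2} - 5 \left(\left(-1\right) \frac{1}{3} - 1\right)} \frac{1}{8} + 41 = \frac{1}{-5 + \left(- \frac{1}{3} - 1\right)^{2} - 5 \left(- \frac{1}{3} - 1\right)} \frac{1}{8} + 41 = \frac{1}{-5 + \left(- \frac{4}{3}\right)^{2} - - \frac{20}{3}} \cdot \frac{1}{8} + 41 = \frac{1}{-5 + \frac{16}{9} + \frac{20}{3}} \cdot \frac{1}{8} + 41 = \frac{1}{\frac{31}{9}} \cdot \frac{1}{8} + 41 = \frac{9}{31} \cdot \frac{1}{8} + 41 = \frac{9}{248} + 41 = \frac{10177}{248}$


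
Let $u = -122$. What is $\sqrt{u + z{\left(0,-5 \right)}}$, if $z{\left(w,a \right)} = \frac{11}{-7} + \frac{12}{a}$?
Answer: $\frac{i \sqrt{154315}}{35} \approx 11.224 i$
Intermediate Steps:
$z{\left(w,a \right)} = - \frac{11}{7} + \frac{12}{a}$ ($z{\left(w,a \right)} = 11 \left(- \frac{1}{7}\right) + \frac{12}{a} = - \frac{11}{7} + \frac{12}{a}$)
$\sqrt{u + z{\left(0,-5 \right)}} = \sqrt{-122 + \left(- \frac{11}{7} + \frac{12}{-5}\right)} = \sqrt{-122 + \left(- \frac{11}{7} + 12 \left(- \frac{1}{5}\right)\right)} = \sqrt{-122 - \frac{139}{35}} = \sqrt{- \frac{4409}{35}} = \frac{i \sqrt{154315}}{35}$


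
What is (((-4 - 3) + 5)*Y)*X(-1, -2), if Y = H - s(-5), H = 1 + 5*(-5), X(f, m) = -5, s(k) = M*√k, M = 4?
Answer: -240 - 40*I*√5 ≈ -240.0 - 89.443*I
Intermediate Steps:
s(k) = 4*√k
H = -24 (H = 1 - 25 = -24)
Y = -24 - 4*I*√5 (Y = -24 - 4*√(-5) = -24 - 4*I*√5 ≈ -24.0 - 8.9443*I)
(((-4 - 3) + 5)*Y)*X(-1, -2) = (((-4 - 3) + 5)*(-24 - 4*I*√5))*(-5) = ((-7 + 5)*(-24 - 4*I*√5))*(-5) = -2*(-24 - 4*I*√5)*(-5) = (48 + 8*I*√5)*(-5) = -240 - 40*I*√5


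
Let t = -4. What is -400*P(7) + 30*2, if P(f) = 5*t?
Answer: 8060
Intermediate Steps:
P(f) = -20 (P(f) = 5*(-4) = -20)
-400*P(7) + 30*2 = -400*(-20) + 30*2 = 8000 + 60 = 8060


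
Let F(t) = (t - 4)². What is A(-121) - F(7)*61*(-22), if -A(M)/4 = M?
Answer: 12562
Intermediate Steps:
A(M) = -4*M
F(t) = (-4 + t)²
A(-121) - F(7)*61*(-22) = -4*(-121) - (-4 + 7)²*61*(-22) = 484 - 3²*61*(-22) = 484 - 9*61*(-22) = 484 - 549*(-22) = 484 - 1*(-12078) = 484 + 12078 = 12562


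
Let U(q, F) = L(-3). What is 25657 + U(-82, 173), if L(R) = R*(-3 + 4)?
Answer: 25654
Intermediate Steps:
L(R) = R (L(R) = R*1 = R)
U(q, F) = -3
25657 + U(-82, 173) = 25657 - 3 = 25654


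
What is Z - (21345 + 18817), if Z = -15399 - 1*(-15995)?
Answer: -39566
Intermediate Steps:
Z = 596 (Z = -15399 + 15995 = 596)
Z - (21345 + 18817) = 596 - (21345 + 18817) = 596 - 1*40162 = 596 - 40162 = -39566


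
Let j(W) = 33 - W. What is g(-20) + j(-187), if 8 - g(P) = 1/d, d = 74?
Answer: 16871/74 ≈ 227.99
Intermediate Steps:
g(P) = 591/74 (g(P) = 8 - 1/74 = 591/74)
g(-20) + j(-187) = 591/74 + (33 - 1*(-187)) = 591/74 + (33 + 187) = 591/74 + 220 = 16871/74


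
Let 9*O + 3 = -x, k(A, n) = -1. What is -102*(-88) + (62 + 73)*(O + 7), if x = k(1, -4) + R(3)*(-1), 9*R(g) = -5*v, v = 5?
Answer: 29548/3 ≈ 9849.3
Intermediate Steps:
R(g) = -25/9 (R(g) = (-5*5)/9 = (1/9)*(-25) = -25/9)
x = 16/9 (x = -1 - 25/9*(-1) = -1 + 25/9 = 16/9 ≈ 1.7778)
O = -43/81 (O = -1/3 + (-1*16/9)/9 = -1/3 + (1/9)*(-16/9) = -1/3 - 16/81 = -43/81 ≈ -0.53086)
-102*(-88) + (62 + 73)*(O + 7) = -102*(-88) + (62 + 73)*(-43/81 + 7) = 8976 + 135*(524/81) = 8976 + 2620/3 = 29548/3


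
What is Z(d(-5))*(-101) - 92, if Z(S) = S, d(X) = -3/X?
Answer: -763/5 ≈ -152.60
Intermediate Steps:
Z(d(-5))*(-101) - 92 = -3/(-5)*(-101) - 92 = -3*(-⅕)*(-101) - 92 = (⅗)*(-101) - 92 = -303/5 - 92 = -763/5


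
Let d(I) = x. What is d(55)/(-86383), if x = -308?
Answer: 28/7853 ≈ 0.0035655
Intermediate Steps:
d(I) = -308
d(55)/(-86383) = -308/(-86383) = -308*(-1/86383) = 28/7853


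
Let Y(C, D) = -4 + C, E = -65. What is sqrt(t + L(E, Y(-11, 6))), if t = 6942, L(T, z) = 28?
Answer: sqrt(6970) ≈ 83.487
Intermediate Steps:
sqrt(t + L(E, Y(-11, 6))) = sqrt(6942 + 28) = sqrt(6970)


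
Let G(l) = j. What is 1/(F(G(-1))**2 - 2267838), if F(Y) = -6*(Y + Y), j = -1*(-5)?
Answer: -1/2264238 ≈ -4.4165e-7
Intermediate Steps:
j = 5
G(l) = 5
F(Y) = -12*Y
1/(F(G(-1))**2 - 2267838) = 1/((-12*5)**2 - 2267838) = 1/((-60)**2 - 2267838) = 1/(3600 - 2267838) = 1/(-2264238) = -1/2264238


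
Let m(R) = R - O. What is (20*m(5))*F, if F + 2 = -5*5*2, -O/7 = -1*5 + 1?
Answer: 23920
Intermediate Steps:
O = 28 (O = -7*(-1*5 + 1) = -7*(-5 + 1) = -7*(-4) = 28)
F = -52 (F = -2 - 5*5*2 = -2 - 25*2 = -2 - 50 = -52)
m(R) = -28 + R (m(R) = R - 1*28 = R - 28 = -28 + R)
(20*m(5))*F = (20*(-28 + 5))*(-52) = (20*(-23))*(-52) = -460*(-52) = 23920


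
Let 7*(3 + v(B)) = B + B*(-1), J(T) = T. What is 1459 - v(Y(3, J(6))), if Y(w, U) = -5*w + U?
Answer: 1462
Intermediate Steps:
Y(w, U) = U - 5*w
v(B) = -3 (v(B) = -3 + (B + B*(-1))/7 = -3 + (B - B)/7 = -3 + (1/7)*0 = -3 + 0 = -3)
1459 - v(Y(3, J(6))) = 1459 - 1*(-3) = 1459 + 3 = 1462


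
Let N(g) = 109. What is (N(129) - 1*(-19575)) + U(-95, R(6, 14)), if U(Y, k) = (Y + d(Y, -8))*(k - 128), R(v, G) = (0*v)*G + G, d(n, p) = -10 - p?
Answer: 30742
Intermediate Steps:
R(v, G) = G (R(v, G) = 0*G + G = 0 + G = G)
U(Y, k) = (-128 + k)*(-2 + Y) (U(Y, k) = (Y + (-10 - 1*(-8)))*(k - 128) = (Y + (-10 + 8))*(-128 + k) = (Y - 2)*(-128 + k) = (-2 + Y)*(-128 + k) = (-128 + k)*(-2 + Y))
(N(129) - 1*(-19575)) + U(-95, R(6, 14)) = (109 - 1*(-19575)) + (256 - 128*(-95) - 2*14 - 95*14) = (109 + 19575) + (256 + 12160 - 28 - 1330) = 19684 + 11058 = 30742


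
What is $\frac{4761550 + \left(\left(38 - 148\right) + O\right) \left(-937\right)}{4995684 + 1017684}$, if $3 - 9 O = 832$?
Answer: $\frac{44558353}{54120312} \approx 0.82332$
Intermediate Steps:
$O = - \frac{829}{9}$ ($O = \frac{1}{3} - \frac{832}{9} = - \frac{829}{9} \approx -92.111$)
$\frac{4761550 + \left(\left(38 - 148\right) + O\right) \left(-937\right)}{4995684 + 1017684} = \frac{4761550 + \left(\left(38 - 148\right) - \frac{829}{9}\right) \left(-937\right)}{4995684 + 1017684} = \frac{4761550 + \left(\left(38 - 148\right) - \frac{829}{9}\right) \left(-937\right)}{6013368} = \left(4761550 + \left(-110 - \frac{829}{9}\right) \left(-937\right)\right) \frac{1}{6013368} = \left(4761550 - - \frac{1704403}{9}\right) \frac{1}{6013368} = \left(4761550 + \frac{1704403}{9}\right) \frac{1}{6013368} = \frac{44558353}{9} \cdot \frac{1}{6013368} = \frac{44558353}{54120312}$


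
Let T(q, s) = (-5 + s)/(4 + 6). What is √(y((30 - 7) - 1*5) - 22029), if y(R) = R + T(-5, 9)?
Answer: I*√550265/5 ≈ 148.36*I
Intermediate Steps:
T(q, s) = -½ + s/10 (T(q, s) = (-5 + s)/10 = (-5 + s)*(⅒) = -½ + s/10)
y(R) = ⅖ + R (y(R) = R + (-½ + (⅒)*9) = R + (-½ + 9/10) = R + ⅖ = ⅖ + R)
√(y((30 - 7) - 1*5) - 22029) = √((⅖ + ((30 - 7) - 1*5)) - 22029) = √((⅖ + (23 - 5)) - 22029) = √((⅖ + 18) - 22029) = √(92/5 - 22029) = √(-110053/5) = I*√550265/5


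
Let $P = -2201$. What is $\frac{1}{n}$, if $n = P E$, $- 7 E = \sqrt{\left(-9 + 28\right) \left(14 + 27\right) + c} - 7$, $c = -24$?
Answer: $\frac{49}{1553906} + \frac{7 \sqrt{755}}{1553906} \approx 0.00015531$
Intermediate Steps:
$E = 1 - \frac{\sqrt{755}}{7}$ ($E = - \frac{\sqrt{\left(-9 + 28\right) \left(14 + 27\right) - 24} - 7}{7} = - \frac{\sqrt{19 \cdot 41 - 24} - 7}{7} = - \frac{\sqrt{779 - 24} - 7}{7} = - \frac{\sqrt{755} - 7}{7} = - \frac{-7 + \sqrt{755}}{7} = 1 - \frac{\sqrt{755}}{7} \approx -2.9253$)
$n = -2201 + \frac{2201 \sqrt{755}}{7}$ ($n = - 2201 \left(1 - \frac{\sqrt{755}}{7}\right) = -2201 + \frac{2201 \sqrt{755}}{7} \approx 6438.6$)
$\frac{1}{n} = \frac{1}{-2201 + \frac{2201 \sqrt{755}}{7}}$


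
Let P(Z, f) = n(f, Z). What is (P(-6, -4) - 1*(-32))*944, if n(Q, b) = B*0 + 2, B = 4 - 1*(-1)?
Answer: 32096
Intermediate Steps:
B = 5 (B = 4 + 1 = 5)
n(Q, b) = 2 (n(Q, b) = 5*0 + 2 = 0 + 2 = 2)
P(Z, f) = 2
(P(-6, -4) - 1*(-32))*944 = (2 - 1*(-32))*944 = (2 + 32)*944 = 34*944 = 32096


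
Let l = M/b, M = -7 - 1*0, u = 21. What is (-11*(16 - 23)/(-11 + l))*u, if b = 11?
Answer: -17787/128 ≈ -138.96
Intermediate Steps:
M = -7 (M = -7 + 0 = -7)
l = -7/11 ≈ -0.63636
(-11*(16 - 23)/(-11 + l))*u = -11*(16 - 23)/(-11 - 7/11)*21 = -(-77)/(-128/11)*21 = -(-77)*(-11)/128*21 = -11*77/128*21 = -847/128*21 = -17787/128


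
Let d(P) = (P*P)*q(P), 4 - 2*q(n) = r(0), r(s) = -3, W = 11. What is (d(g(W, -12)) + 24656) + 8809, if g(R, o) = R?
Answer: 67777/2 ≈ 33889.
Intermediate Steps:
q(n) = 7/2 (q(n) = 2 - ½*(-3) = 2 + 3/2 = 7/2)
d(P) = 7*P²/2 (d(P) = (P*P)*(7/2) = P²*(7/2) = 7*P²/2)
(d(g(W, -12)) + 24656) + 8809 = ((7/2)*11² + 24656) + 8809 = ((7/2)*121 + 24656) + 8809 = (847/2 + 24656) + 8809 = 50159/2 + 8809 = 67777/2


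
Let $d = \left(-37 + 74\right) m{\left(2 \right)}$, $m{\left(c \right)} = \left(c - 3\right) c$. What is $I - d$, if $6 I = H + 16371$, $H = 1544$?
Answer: $\frac{18359}{6} \approx 3059.8$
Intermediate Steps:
$m{\left(c \right)} = c \left(-3 + c\right)$ ($m{\left(c \right)} = \left(-3 + c\right) c = c \left(-3 + c\right)$)
$I = \frac{17915}{6}$ ($I = \frac{1544 + 16371}{6} = \frac{1}{6} \cdot 17915 = \frac{17915}{6} \approx 2985.8$)
$d = -74$ ($d = \left(-37 + 74\right) 2 \left(-3 + 2\right) = 37 \cdot 2 \left(-1\right) = 37 \left(-2\right) = -74$)
$I - d = \frac{17915}{6} - -74 = \frac{17915}{6} + 74 = \frac{18359}{6}$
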